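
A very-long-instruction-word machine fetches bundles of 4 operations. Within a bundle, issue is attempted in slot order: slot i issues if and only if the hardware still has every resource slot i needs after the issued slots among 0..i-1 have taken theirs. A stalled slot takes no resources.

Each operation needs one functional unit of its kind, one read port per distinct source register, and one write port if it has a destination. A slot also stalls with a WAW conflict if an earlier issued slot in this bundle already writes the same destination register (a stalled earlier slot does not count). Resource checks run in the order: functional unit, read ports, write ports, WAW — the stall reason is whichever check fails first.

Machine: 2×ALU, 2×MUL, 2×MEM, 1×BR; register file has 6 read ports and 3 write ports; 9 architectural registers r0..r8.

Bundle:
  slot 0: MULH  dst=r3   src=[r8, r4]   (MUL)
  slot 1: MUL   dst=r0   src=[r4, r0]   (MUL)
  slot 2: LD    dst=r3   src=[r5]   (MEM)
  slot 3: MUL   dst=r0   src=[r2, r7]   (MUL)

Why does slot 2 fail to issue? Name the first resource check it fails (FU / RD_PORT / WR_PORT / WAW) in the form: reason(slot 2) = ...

reason(slot 2) = WAW

[0] MUL needs rd=2 wr=1: ok; after: ALU=2 MUL=1 MEM=2 BR=1, R=4, W=2
[1] MUL needs rd=2 wr=1: ok; after: ALU=2 MUL=0 MEM=2 BR=1, R=2, W=1
[2] MEM needs rd=1 wr=1: WAW; after: ALU=2 MUL=0 MEM=2 BR=1, R=2, W=1
[3] MUL needs rd=2 wr=1: FU; after: ALU=2 MUL=0 MEM=2 BR=1, R=2, W=1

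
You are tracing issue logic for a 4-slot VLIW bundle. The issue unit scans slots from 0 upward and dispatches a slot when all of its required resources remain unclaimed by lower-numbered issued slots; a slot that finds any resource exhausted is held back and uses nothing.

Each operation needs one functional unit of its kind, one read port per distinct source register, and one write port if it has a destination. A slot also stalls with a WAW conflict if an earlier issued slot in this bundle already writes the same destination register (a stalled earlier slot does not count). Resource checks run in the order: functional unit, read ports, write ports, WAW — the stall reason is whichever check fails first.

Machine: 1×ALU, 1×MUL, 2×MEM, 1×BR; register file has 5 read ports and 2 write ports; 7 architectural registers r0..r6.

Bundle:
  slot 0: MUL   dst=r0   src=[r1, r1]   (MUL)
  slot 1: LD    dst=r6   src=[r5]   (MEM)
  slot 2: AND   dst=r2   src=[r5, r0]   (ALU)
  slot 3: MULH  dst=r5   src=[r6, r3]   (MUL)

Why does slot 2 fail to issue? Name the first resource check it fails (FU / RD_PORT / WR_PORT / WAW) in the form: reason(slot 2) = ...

reason(slot 2) = WR_PORT

#0 MUL src=r1,r1 dispatched  <A:1 Mu:0 Ld:2 B:1 rd:4 wr:1>
#1 MEM src=r5 dispatched  <A:1 Mu:0 Ld:1 B:1 rd:3 wr:0>
#2 ALU src=r5,r0 held:WR_PORT  <A:1 Mu:0 Ld:1 B:1 rd:3 wr:0>
#3 MUL src=r6,r3 held:FU  <A:1 Mu:0 Ld:1 B:1 rd:3 wr:0>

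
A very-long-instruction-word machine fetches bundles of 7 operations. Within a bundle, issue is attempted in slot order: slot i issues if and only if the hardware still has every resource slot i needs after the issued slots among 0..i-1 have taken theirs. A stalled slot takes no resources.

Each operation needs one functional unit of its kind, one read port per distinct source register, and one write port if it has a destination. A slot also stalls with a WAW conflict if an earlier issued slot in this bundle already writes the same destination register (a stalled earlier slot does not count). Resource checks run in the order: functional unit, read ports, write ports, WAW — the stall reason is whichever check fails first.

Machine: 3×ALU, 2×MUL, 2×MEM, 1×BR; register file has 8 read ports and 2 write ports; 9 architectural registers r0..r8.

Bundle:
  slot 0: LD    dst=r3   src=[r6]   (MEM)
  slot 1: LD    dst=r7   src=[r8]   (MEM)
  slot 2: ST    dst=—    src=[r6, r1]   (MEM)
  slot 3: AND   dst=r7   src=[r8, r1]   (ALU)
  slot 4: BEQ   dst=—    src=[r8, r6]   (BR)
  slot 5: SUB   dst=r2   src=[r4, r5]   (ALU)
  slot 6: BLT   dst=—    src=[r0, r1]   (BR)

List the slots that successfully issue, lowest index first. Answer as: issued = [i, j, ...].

issued = [0, 1, 4]

slot 0 (MEM): ISSUE — free A3,Mu2,Ld1,B1 rp7 wp1
slot 1 (MEM): ISSUE — free A3,Mu2,Ld0,B1 rp6 wp0
slot 2 (MEM): stall FU — free A3,Mu2,Ld0,B1 rp6 wp0
slot 3 (ALU): stall WR_PORT — free A3,Mu2,Ld0,B1 rp6 wp0
slot 4 (BR): ISSUE — free A3,Mu2,Ld0,B0 rp4 wp0
slot 5 (ALU): stall WR_PORT — free A3,Mu2,Ld0,B0 rp4 wp0
slot 6 (BR): stall FU — free A3,Mu2,Ld0,B0 rp4 wp0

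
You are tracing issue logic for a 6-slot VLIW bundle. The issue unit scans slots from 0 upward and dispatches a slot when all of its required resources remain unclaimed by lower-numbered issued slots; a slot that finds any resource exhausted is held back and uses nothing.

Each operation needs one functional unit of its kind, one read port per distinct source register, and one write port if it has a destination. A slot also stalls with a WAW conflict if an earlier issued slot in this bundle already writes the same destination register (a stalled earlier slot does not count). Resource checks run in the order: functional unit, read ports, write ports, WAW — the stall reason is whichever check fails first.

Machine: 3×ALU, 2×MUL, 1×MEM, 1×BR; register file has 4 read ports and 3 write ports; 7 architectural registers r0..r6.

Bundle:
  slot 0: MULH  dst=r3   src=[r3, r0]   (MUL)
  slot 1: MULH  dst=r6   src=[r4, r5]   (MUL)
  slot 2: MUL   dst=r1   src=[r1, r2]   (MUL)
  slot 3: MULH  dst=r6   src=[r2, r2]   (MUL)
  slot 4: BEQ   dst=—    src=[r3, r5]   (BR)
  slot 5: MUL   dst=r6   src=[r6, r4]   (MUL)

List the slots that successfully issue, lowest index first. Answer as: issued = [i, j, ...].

  0. MUL→r3 ⇒ go  {3A/1Mu/1Ld/1B | 2r 2w}
  1. MUL→r6 ⇒ go  {3A/0Mu/1Ld/1B | 0r 1w}
  2. MUL→r1 ⇒ no(FU)  {3A/0Mu/1Ld/1B | 0r 1w}
  3. MUL→r6 ⇒ no(FU)  {3A/0Mu/1Ld/1B | 0r 1w}
  4. BR ⇒ no(RD_PORT)  {3A/0Mu/1Ld/1B | 0r 1w}
  5. MUL→r6 ⇒ no(FU)  {3A/0Mu/1Ld/1B | 0r 1w}

issued = [0, 1]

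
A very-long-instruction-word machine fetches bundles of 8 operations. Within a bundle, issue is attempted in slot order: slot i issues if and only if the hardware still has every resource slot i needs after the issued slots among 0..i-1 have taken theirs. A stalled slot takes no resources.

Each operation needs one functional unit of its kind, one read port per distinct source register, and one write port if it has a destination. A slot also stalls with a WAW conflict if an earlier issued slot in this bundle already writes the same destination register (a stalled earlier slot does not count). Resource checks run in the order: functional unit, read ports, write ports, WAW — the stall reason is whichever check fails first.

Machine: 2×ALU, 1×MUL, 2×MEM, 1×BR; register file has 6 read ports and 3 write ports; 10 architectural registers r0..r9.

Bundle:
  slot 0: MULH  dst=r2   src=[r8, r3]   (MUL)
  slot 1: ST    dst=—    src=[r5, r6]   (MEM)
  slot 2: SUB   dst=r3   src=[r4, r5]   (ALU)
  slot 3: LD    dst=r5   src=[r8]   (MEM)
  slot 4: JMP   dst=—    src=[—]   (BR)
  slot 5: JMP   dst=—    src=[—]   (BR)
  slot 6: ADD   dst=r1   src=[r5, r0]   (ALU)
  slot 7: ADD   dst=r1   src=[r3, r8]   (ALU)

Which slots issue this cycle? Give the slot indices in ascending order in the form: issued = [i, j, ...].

issued = [0, 1, 2, 4]

[0] MUL needs rd=2 wr=1: ok; after: ALU=2 MUL=0 MEM=2 BR=1, R=4, W=2
[1] MEM needs rd=2 wr=0: ok; after: ALU=2 MUL=0 MEM=1 BR=1, R=2, W=2
[2] ALU needs rd=2 wr=1: ok; after: ALU=1 MUL=0 MEM=1 BR=1, R=0, W=1
[3] MEM needs rd=1 wr=1: RD_PORT; after: ALU=1 MUL=0 MEM=1 BR=1, R=0, W=1
[4] BR needs rd=0 wr=0: ok; after: ALU=1 MUL=0 MEM=1 BR=0, R=0, W=1
[5] BR needs rd=0 wr=0: FU; after: ALU=1 MUL=0 MEM=1 BR=0, R=0, W=1
[6] ALU needs rd=2 wr=1: RD_PORT; after: ALU=1 MUL=0 MEM=1 BR=0, R=0, W=1
[7] ALU needs rd=2 wr=1: RD_PORT; after: ALU=1 MUL=0 MEM=1 BR=0, R=0, W=1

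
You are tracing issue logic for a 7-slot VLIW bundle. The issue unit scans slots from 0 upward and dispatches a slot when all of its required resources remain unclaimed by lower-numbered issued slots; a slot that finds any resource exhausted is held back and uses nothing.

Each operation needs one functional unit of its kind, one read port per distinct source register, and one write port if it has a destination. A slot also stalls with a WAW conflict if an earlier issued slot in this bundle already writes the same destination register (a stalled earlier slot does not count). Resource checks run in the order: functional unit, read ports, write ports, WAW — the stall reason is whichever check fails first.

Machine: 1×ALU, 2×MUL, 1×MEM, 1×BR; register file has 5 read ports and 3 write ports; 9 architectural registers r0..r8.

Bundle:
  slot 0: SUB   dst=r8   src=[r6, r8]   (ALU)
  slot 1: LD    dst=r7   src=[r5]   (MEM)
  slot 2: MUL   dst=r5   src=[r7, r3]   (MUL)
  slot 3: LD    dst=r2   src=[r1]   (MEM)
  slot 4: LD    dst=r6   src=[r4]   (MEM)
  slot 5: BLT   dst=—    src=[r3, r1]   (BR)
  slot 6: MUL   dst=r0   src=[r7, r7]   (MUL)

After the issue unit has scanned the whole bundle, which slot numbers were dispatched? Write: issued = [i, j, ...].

issued = [0, 1, 2]

[0] ALU needs rd=2 wr=1: ok; after: ALU=0 MUL=2 MEM=1 BR=1, R=3, W=2
[1] MEM needs rd=1 wr=1: ok; after: ALU=0 MUL=2 MEM=0 BR=1, R=2, W=1
[2] MUL needs rd=2 wr=1: ok; after: ALU=0 MUL=1 MEM=0 BR=1, R=0, W=0
[3] MEM needs rd=1 wr=1: FU; after: ALU=0 MUL=1 MEM=0 BR=1, R=0, W=0
[4] MEM needs rd=1 wr=1: FU; after: ALU=0 MUL=1 MEM=0 BR=1, R=0, W=0
[5] BR needs rd=2 wr=0: RD_PORT; after: ALU=0 MUL=1 MEM=0 BR=1, R=0, W=0
[6] MUL needs rd=1 wr=1: RD_PORT; after: ALU=0 MUL=1 MEM=0 BR=1, R=0, W=0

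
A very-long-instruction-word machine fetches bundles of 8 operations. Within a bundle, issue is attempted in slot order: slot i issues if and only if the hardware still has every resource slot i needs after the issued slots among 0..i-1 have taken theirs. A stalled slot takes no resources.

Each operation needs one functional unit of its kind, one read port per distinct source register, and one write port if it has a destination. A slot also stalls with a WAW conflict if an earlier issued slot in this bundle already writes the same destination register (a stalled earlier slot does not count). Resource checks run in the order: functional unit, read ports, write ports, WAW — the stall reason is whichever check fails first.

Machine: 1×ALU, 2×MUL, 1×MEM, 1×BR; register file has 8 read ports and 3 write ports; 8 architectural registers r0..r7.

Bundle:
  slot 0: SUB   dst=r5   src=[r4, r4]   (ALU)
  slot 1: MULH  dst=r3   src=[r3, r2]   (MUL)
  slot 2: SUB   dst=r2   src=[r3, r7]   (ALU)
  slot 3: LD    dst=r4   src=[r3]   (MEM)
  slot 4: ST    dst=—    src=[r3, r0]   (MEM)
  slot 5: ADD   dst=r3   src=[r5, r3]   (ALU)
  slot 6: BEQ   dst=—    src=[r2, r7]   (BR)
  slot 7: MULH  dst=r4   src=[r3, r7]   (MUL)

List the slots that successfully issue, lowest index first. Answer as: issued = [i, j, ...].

[0] ALU needs rd=1 wr=1: ok; after: ALU=0 MUL=2 MEM=1 BR=1, R=7, W=2
[1] MUL needs rd=2 wr=1: ok; after: ALU=0 MUL=1 MEM=1 BR=1, R=5, W=1
[2] ALU needs rd=2 wr=1: FU; after: ALU=0 MUL=1 MEM=1 BR=1, R=5, W=1
[3] MEM needs rd=1 wr=1: ok; after: ALU=0 MUL=1 MEM=0 BR=1, R=4, W=0
[4] MEM needs rd=2 wr=0: FU; after: ALU=0 MUL=1 MEM=0 BR=1, R=4, W=0
[5] ALU needs rd=2 wr=1: FU; after: ALU=0 MUL=1 MEM=0 BR=1, R=4, W=0
[6] BR needs rd=2 wr=0: ok; after: ALU=0 MUL=1 MEM=0 BR=0, R=2, W=0
[7] MUL needs rd=2 wr=1: WR_PORT; after: ALU=0 MUL=1 MEM=0 BR=0, R=2, W=0

issued = [0, 1, 3, 6]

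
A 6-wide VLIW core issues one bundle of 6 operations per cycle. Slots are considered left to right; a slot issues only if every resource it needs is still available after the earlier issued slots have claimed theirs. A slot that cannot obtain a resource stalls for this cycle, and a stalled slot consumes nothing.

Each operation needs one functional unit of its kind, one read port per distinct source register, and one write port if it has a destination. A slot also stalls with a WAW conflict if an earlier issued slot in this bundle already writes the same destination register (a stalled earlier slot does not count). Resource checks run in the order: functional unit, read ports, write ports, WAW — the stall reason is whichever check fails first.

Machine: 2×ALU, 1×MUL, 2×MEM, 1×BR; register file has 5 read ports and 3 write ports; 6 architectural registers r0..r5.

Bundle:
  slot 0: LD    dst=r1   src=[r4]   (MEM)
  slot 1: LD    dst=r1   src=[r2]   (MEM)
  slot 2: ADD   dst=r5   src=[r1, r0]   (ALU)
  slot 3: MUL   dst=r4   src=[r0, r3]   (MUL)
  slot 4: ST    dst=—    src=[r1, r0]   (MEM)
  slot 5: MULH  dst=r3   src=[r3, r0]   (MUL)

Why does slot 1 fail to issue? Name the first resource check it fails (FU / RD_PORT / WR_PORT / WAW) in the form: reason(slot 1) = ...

reason(slot 1) = WAW

[0] MEM needs rd=1 wr=1: ok; after: ALU=2 MUL=1 MEM=1 BR=1, R=4, W=2
[1] MEM needs rd=1 wr=1: WAW; after: ALU=2 MUL=1 MEM=1 BR=1, R=4, W=2
[2] ALU needs rd=2 wr=1: ok; after: ALU=1 MUL=1 MEM=1 BR=1, R=2, W=1
[3] MUL needs rd=2 wr=1: ok; after: ALU=1 MUL=0 MEM=1 BR=1, R=0, W=0
[4] MEM needs rd=2 wr=0: RD_PORT; after: ALU=1 MUL=0 MEM=1 BR=1, R=0, W=0
[5] MUL needs rd=2 wr=1: FU; after: ALU=1 MUL=0 MEM=1 BR=1, R=0, W=0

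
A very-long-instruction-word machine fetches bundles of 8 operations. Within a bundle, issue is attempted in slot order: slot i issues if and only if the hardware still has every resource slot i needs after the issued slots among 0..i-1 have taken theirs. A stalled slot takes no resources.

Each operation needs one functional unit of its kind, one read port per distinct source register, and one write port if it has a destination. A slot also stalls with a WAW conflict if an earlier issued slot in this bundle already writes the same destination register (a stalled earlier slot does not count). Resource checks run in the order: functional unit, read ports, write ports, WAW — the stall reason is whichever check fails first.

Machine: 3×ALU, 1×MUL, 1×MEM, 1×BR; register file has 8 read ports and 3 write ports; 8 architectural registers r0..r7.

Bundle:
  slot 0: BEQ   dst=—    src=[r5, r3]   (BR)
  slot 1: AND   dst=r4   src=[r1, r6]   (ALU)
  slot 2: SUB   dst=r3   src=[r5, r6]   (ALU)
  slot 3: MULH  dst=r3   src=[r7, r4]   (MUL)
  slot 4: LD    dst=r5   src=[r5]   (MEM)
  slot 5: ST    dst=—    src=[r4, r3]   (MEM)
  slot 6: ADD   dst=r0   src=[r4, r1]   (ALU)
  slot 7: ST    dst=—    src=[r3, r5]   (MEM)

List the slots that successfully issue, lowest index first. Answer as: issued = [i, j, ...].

issued = [0, 1, 2, 4]

(0) want 1×BR +2rd +0wr — yes → AL3|MU1|ME1|BR0|rd6|wr3
(1) want 1×ALU +2rd +1wr — yes → AL2|MU1|ME1|BR0|rd4|wr2
(2) want 1×ALU +2rd +1wr — yes → AL1|MU1|ME1|BR0|rd2|wr1
(3) want 1×MUL +2rd +1wr — WAW → AL1|MU1|ME1|BR0|rd2|wr1
(4) want 1×MEM +1rd +1wr — yes → AL1|MU1|ME0|BR0|rd1|wr0
(5) want 1×MEM +2rd +0wr — FU → AL1|MU1|ME0|BR0|rd1|wr0
(6) want 1×ALU +2rd +1wr — RD_PORT → AL1|MU1|ME0|BR0|rd1|wr0
(7) want 1×MEM +2rd +0wr — FU → AL1|MU1|ME0|BR0|rd1|wr0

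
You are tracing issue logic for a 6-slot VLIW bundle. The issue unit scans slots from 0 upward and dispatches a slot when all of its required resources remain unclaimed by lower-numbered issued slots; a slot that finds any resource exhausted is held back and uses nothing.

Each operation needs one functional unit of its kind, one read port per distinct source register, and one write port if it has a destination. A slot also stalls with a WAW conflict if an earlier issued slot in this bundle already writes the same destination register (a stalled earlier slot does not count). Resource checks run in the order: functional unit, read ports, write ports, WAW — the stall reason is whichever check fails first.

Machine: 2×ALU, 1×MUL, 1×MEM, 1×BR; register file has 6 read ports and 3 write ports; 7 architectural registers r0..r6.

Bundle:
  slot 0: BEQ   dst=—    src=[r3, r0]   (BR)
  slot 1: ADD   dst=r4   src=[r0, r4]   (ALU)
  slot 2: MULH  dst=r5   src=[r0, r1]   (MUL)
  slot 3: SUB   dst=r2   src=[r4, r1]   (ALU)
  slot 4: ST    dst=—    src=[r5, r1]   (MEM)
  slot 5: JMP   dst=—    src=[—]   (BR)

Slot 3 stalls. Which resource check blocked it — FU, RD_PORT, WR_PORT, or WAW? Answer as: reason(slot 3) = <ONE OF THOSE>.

reason(slot 3) = RD_PORT

  0. BR ⇒ go  {2A/1Mu/1Ld/0B | 4r 3w}
  1. ALU→r4 ⇒ go  {1A/1Mu/1Ld/0B | 2r 2w}
  2. MUL→r5 ⇒ go  {1A/0Mu/1Ld/0B | 0r 1w}
  3. ALU→r2 ⇒ no(RD_PORT)  {1A/0Mu/1Ld/0B | 0r 1w}
  4. MEM ⇒ no(RD_PORT)  {1A/0Mu/1Ld/0B | 0r 1w}
  5. BR ⇒ no(FU)  {1A/0Mu/1Ld/0B | 0r 1w}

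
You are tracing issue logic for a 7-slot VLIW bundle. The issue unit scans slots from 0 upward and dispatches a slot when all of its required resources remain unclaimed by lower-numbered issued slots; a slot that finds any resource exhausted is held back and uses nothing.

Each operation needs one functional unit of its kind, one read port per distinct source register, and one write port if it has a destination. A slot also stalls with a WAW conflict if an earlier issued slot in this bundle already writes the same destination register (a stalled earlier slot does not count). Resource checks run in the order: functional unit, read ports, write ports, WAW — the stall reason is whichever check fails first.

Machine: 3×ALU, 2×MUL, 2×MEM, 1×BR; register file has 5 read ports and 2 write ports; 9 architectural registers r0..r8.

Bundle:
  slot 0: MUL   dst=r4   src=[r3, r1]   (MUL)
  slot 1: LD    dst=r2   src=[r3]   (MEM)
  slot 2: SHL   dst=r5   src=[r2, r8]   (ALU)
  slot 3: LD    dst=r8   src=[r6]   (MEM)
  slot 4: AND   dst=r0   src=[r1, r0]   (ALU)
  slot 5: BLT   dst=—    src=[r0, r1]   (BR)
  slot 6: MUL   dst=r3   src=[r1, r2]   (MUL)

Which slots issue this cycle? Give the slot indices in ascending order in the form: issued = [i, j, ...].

slot 0 (MUL): ISSUE — free A3,Mu1,Ld2,B1 rp3 wp1
slot 1 (MEM): ISSUE — free A3,Mu1,Ld1,B1 rp2 wp0
slot 2 (ALU): stall WR_PORT — free A3,Mu1,Ld1,B1 rp2 wp0
slot 3 (MEM): stall WR_PORT — free A3,Mu1,Ld1,B1 rp2 wp0
slot 4 (ALU): stall WR_PORT — free A3,Mu1,Ld1,B1 rp2 wp0
slot 5 (BR): ISSUE — free A3,Mu1,Ld1,B0 rp0 wp0
slot 6 (MUL): stall RD_PORT — free A3,Mu1,Ld1,B0 rp0 wp0

issued = [0, 1, 5]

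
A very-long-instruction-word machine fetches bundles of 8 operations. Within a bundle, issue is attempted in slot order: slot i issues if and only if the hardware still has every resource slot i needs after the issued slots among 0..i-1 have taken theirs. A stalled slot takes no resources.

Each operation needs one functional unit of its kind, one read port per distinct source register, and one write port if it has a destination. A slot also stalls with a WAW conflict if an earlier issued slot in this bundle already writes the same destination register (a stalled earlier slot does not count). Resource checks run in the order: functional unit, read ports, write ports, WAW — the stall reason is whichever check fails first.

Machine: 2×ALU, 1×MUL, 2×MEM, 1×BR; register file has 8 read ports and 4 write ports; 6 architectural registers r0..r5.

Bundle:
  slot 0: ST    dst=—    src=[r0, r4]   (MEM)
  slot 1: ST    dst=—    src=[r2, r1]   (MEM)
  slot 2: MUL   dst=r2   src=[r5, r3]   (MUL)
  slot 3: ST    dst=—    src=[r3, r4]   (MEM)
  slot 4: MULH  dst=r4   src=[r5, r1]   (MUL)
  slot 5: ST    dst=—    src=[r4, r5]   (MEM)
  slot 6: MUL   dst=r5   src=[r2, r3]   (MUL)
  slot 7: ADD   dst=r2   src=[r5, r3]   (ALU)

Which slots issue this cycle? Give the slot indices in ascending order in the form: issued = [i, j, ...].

issued = [0, 1, 2]

(0) want 1×MEM +2rd +0wr — yes → AL2|MU1|ME1|BR1|rd6|wr4
(1) want 1×MEM +2rd +0wr — yes → AL2|MU1|ME0|BR1|rd4|wr4
(2) want 1×MUL +2rd +1wr — yes → AL2|MU0|ME0|BR1|rd2|wr3
(3) want 1×MEM +2rd +0wr — FU → AL2|MU0|ME0|BR1|rd2|wr3
(4) want 1×MUL +2rd +1wr — FU → AL2|MU0|ME0|BR1|rd2|wr3
(5) want 1×MEM +2rd +0wr — FU → AL2|MU0|ME0|BR1|rd2|wr3
(6) want 1×MUL +2rd +1wr — FU → AL2|MU0|ME0|BR1|rd2|wr3
(7) want 1×ALU +2rd +1wr — WAW → AL2|MU0|ME0|BR1|rd2|wr3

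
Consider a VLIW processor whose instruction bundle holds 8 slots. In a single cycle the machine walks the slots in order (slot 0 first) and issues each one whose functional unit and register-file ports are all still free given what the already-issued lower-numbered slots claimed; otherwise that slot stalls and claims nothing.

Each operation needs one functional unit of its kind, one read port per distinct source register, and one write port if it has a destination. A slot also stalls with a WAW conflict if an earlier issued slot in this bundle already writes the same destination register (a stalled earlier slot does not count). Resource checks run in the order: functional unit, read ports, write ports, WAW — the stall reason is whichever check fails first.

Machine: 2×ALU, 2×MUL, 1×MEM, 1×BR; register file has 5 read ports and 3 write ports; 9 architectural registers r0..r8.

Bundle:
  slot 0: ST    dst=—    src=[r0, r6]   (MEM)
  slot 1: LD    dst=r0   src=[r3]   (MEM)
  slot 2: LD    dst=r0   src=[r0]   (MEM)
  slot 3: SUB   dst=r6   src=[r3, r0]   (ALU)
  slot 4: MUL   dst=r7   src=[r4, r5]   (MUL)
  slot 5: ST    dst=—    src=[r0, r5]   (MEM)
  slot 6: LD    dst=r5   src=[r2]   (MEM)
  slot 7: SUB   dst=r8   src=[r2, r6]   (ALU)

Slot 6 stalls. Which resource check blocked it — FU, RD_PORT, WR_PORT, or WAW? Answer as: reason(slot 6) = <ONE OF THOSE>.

reason(slot 6) = FU

slot 0 (MEM): ISSUE — free A2,Mu2,Ld0,B1 rp3 wp3
slot 1 (MEM): stall FU — free A2,Mu2,Ld0,B1 rp3 wp3
slot 2 (MEM): stall FU — free A2,Mu2,Ld0,B1 rp3 wp3
slot 3 (ALU): ISSUE — free A1,Mu2,Ld0,B1 rp1 wp2
slot 4 (MUL): stall RD_PORT — free A1,Mu2,Ld0,B1 rp1 wp2
slot 5 (MEM): stall FU — free A1,Mu2,Ld0,B1 rp1 wp2
slot 6 (MEM): stall FU — free A1,Mu2,Ld0,B1 rp1 wp2
slot 7 (ALU): stall RD_PORT — free A1,Mu2,Ld0,B1 rp1 wp2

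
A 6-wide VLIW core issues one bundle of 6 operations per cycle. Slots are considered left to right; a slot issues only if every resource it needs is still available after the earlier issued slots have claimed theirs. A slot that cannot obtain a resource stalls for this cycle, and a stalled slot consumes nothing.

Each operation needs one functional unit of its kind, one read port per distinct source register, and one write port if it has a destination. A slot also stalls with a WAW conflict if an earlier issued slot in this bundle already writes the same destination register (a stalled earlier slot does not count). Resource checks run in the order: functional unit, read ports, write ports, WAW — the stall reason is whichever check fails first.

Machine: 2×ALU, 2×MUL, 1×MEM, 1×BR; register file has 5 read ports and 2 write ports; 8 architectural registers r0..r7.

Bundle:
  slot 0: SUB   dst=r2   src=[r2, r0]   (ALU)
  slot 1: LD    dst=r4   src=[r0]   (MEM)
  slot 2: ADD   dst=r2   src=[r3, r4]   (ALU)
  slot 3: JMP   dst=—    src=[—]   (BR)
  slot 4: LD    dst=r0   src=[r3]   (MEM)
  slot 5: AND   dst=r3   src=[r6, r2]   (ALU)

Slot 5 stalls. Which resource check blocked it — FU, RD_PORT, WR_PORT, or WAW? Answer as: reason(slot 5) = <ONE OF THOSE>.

  0. ALU→r2 ⇒ go  {1A/2Mu/1Ld/1B | 3r 1w}
  1. MEM→r4 ⇒ go  {1A/2Mu/0Ld/1B | 2r 0w}
  2. ALU→r2 ⇒ no(WR_PORT)  {1A/2Mu/0Ld/1B | 2r 0w}
  3. BR ⇒ go  {1A/2Mu/0Ld/0B | 2r 0w}
  4. MEM→r0 ⇒ no(FU)  {1A/2Mu/0Ld/0B | 2r 0w}
  5. ALU→r3 ⇒ no(WR_PORT)  {1A/2Mu/0Ld/0B | 2r 0w}

reason(slot 5) = WR_PORT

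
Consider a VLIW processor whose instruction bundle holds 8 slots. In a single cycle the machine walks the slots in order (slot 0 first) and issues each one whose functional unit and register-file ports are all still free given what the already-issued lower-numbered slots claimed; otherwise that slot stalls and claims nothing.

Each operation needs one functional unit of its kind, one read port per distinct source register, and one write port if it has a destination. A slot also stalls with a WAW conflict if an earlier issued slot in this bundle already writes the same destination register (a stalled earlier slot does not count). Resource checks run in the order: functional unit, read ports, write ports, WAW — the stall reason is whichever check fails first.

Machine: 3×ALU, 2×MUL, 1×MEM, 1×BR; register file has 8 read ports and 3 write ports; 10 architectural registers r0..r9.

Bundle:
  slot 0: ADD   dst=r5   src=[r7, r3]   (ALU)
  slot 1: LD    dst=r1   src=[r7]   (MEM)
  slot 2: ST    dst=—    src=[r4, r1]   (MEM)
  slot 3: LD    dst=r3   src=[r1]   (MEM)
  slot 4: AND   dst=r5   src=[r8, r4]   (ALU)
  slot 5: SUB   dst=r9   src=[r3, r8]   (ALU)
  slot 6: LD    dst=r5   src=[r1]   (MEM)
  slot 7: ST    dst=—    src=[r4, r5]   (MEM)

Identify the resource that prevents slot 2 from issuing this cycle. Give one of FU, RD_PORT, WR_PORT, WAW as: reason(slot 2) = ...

#0 ALU src=r7,r3 dispatched  <A:2 Mu:2 Ld:1 B:1 rd:6 wr:2>
#1 MEM src=r7 dispatched  <A:2 Mu:2 Ld:0 B:1 rd:5 wr:1>
#2 MEM src=r4,r1 held:FU  <A:2 Mu:2 Ld:0 B:1 rd:5 wr:1>
#3 MEM src=r1 held:FU  <A:2 Mu:2 Ld:0 B:1 rd:5 wr:1>
#4 ALU src=r8,r4 held:WAW  <A:2 Mu:2 Ld:0 B:1 rd:5 wr:1>
#5 ALU src=r3,r8 dispatched  <A:1 Mu:2 Ld:0 B:1 rd:3 wr:0>
#6 MEM src=r1 held:FU  <A:1 Mu:2 Ld:0 B:1 rd:3 wr:0>
#7 MEM src=r4,r5 held:FU  <A:1 Mu:2 Ld:0 B:1 rd:3 wr:0>

reason(slot 2) = FU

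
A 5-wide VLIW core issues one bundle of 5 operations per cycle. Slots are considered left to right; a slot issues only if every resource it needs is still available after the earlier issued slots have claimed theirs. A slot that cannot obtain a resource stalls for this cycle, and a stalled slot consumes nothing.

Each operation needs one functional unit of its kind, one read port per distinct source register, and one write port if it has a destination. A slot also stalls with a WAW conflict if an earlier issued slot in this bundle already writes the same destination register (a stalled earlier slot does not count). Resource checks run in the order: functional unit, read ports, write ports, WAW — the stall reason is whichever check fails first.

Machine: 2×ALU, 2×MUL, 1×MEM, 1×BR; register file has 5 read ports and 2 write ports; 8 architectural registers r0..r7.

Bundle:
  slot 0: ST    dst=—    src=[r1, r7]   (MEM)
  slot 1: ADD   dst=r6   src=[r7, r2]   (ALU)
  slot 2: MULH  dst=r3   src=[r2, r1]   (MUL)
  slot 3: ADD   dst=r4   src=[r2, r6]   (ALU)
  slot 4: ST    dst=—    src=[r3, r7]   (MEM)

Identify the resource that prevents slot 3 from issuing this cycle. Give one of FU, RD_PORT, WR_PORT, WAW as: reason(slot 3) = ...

reason(slot 3) = RD_PORT

#0 MEM src=r1,r7 dispatched  <A:2 Mu:2 Ld:0 B:1 rd:3 wr:2>
#1 ALU src=r7,r2 dispatched  <A:1 Mu:2 Ld:0 B:1 rd:1 wr:1>
#2 MUL src=r2,r1 held:RD_PORT  <A:1 Mu:2 Ld:0 B:1 rd:1 wr:1>
#3 ALU src=r2,r6 held:RD_PORT  <A:1 Mu:2 Ld:0 B:1 rd:1 wr:1>
#4 MEM src=r3,r7 held:FU  <A:1 Mu:2 Ld:0 B:1 rd:1 wr:1>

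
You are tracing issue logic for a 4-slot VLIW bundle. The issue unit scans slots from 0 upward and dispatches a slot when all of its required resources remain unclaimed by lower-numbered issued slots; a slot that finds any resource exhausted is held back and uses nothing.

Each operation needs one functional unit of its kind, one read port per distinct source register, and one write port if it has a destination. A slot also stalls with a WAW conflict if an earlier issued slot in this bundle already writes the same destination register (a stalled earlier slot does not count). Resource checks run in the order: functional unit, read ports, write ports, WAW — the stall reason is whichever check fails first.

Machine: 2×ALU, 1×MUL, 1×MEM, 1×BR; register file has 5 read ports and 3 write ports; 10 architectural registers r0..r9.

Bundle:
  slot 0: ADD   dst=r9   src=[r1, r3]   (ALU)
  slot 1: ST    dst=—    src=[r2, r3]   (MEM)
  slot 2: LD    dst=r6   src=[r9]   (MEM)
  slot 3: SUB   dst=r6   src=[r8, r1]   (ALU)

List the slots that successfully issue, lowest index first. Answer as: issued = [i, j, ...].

  0. ALU→r9 ⇒ go  {1A/1Mu/1Ld/1B | 3r 2w}
  1. MEM ⇒ go  {1A/1Mu/0Ld/1B | 1r 2w}
  2. MEM→r6 ⇒ no(FU)  {1A/1Mu/0Ld/1B | 1r 2w}
  3. ALU→r6 ⇒ no(RD_PORT)  {1A/1Mu/0Ld/1B | 1r 2w}

issued = [0, 1]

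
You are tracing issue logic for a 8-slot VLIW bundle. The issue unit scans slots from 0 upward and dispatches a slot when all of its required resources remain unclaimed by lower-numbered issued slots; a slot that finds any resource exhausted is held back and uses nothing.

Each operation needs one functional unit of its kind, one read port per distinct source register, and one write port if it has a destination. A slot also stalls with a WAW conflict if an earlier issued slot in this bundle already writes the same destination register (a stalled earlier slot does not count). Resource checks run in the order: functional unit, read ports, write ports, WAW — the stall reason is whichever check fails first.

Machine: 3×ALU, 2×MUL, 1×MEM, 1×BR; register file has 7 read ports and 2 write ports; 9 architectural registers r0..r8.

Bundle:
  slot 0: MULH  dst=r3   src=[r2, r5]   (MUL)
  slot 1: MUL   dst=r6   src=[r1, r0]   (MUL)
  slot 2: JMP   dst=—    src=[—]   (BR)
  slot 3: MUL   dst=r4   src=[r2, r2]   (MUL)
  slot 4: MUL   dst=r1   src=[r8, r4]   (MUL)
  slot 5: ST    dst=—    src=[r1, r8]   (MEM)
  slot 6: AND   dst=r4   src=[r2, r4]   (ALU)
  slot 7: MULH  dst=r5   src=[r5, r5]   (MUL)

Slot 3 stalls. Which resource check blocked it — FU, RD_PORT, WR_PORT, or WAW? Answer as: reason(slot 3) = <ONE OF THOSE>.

reason(slot 3) = FU

slot 0 (MUL): ISSUE — free A3,Mu1,Ld1,B1 rp5 wp1
slot 1 (MUL): ISSUE — free A3,Mu0,Ld1,B1 rp3 wp0
slot 2 (BR): ISSUE — free A3,Mu0,Ld1,B0 rp3 wp0
slot 3 (MUL): stall FU — free A3,Mu0,Ld1,B0 rp3 wp0
slot 4 (MUL): stall FU — free A3,Mu0,Ld1,B0 rp3 wp0
slot 5 (MEM): ISSUE — free A3,Mu0,Ld0,B0 rp1 wp0
slot 6 (ALU): stall RD_PORT — free A3,Mu0,Ld0,B0 rp1 wp0
slot 7 (MUL): stall FU — free A3,Mu0,Ld0,B0 rp1 wp0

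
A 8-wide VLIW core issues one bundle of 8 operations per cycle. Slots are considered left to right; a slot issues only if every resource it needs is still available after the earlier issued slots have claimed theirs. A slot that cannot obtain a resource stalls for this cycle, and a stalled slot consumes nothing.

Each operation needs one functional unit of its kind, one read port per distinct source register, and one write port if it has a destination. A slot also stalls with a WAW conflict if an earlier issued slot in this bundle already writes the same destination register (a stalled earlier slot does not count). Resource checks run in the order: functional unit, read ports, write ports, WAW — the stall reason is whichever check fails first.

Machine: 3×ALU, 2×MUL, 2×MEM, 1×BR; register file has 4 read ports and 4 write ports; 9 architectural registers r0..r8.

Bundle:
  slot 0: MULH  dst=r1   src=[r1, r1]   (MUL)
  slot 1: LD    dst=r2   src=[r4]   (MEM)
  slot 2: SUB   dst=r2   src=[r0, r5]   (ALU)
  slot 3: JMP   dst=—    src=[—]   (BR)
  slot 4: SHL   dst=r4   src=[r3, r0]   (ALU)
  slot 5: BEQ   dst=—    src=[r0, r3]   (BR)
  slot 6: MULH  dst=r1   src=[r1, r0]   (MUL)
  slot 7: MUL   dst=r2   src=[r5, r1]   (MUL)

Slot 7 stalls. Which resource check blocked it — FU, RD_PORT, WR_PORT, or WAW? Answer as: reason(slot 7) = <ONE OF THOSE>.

#0 MUL src=r1,r1 dispatched  <A:3 Mu:1 Ld:2 B:1 rd:3 wr:3>
#1 MEM src=r4 dispatched  <A:3 Mu:1 Ld:1 B:1 rd:2 wr:2>
#2 ALU src=r0,r5 held:WAW  <A:3 Mu:1 Ld:1 B:1 rd:2 wr:2>
#3 BR src=- dispatched  <A:3 Mu:1 Ld:1 B:0 rd:2 wr:2>
#4 ALU src=r3,r0 dispatched  <A:2 Mu:1 Ld:1 B:0 rd:0 wr:1>
#5 BR src=r0,r3 held:FU  <A:2 Mu:1 Ld:1 B:0 rd:0 wr:1>
#6 MUL src=r1,r0 held:RD_PORT  <A:2 Mu:1 Ld:1 B:0 rd:0 wr:1>
#7 MUL src=r5,r1 held:RD_PORT  <A:2 Mu:1 Ld:1 B:0 rd:0 wr:1>

reason(slot 7) = RD_PORT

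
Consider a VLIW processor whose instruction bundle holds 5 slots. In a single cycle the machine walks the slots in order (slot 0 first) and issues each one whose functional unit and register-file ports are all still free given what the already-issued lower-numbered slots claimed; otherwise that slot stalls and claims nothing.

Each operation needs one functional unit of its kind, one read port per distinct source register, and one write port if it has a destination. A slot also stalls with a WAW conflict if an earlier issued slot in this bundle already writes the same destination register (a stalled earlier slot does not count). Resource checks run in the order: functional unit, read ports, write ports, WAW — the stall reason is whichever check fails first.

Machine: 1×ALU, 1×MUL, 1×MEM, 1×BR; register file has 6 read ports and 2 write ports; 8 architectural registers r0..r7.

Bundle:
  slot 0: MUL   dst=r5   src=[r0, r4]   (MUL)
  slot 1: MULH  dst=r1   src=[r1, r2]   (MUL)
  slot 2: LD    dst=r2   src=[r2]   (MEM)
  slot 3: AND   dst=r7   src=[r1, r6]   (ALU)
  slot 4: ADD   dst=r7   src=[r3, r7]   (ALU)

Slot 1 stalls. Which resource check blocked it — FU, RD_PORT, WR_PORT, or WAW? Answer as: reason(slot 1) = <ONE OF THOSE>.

reason(slot 1) = FU

slot 0 (MUL): ISSUE — free A1,Mu0,Ld1,B1 rp4 wp1
slot 1 (MUL): stall FU — free A1,Mu0,Ld1,B1 rp4 wp1
slot 2 (MEM): ISSUE — free A1,Mu0,Ld0,B1 rp3 wp0
slot 3 (ALU): stall WR_PORT — free A1,Mu0,Ld0,B1 rp3 wp0
slot 4 (ALU): stall WR_PORT — free A1,Mu0,Ld0,B1 rp3 wp0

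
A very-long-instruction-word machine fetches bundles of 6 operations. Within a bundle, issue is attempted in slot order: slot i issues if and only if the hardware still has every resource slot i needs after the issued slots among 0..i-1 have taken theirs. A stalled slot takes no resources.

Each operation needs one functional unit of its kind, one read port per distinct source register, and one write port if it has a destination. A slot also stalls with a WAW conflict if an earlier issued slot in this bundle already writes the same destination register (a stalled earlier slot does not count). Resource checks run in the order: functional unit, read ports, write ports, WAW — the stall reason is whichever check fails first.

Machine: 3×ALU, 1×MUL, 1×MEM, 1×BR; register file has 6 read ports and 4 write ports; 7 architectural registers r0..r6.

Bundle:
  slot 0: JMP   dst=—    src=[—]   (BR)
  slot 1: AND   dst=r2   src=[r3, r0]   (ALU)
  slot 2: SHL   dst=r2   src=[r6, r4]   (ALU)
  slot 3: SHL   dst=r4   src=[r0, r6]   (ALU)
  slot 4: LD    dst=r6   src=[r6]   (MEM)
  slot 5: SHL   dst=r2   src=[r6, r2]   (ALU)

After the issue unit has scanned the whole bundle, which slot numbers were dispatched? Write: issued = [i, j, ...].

issued = [0, 1, 3, 4]

slot 0 (BR): ISSUE — free A3,Mu1,Ld1,B0 rp6 wp4
slot 1 (ALU): ISSUE — free A2,Mu1,Ld1,B0 rp4 wp3
slot 2 (ALU): stall WAW — free A2,Mu1,Ld1,B0 rp4 wp3
slot 3 (ALU): ISSUE — free A1,Mu1,Ld1,B0 rp2 wp2
slot 4 (MEM): ISSUE — free A1,Mu1,Ld0,B0 rp1 wp1
slot 5 (ALU): stall RD_PORT — free A1,Mu1,Ld0,B0 rp1 wp1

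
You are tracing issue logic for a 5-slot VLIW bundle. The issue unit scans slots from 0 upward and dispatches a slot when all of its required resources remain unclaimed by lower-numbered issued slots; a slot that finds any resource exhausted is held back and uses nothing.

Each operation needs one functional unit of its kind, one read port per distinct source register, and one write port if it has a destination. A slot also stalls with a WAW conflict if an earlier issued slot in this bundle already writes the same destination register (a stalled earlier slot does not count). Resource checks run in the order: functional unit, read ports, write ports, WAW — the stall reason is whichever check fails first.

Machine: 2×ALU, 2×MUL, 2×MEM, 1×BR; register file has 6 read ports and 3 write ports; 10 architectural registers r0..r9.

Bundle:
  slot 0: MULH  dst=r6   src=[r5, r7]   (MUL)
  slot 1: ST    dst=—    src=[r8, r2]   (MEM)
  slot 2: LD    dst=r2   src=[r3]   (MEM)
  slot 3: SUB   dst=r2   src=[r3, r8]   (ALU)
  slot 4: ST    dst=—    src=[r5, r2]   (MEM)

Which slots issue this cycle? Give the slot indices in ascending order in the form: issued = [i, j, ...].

slot 0 (MUL): ISSUE — free A2,Mu1,Ld2,B1 rp4 wp2
slot 1 (MEM): ISSUE — free A2,Mu1,Ld1,B1 rp2 wp2
slot 2 (MEM): ISSUE — free A2,Mu1,Ld0,B1 rp1 wp1
slot 3 (ALU): stall RD_PORT — free A2,Mu1,Ld0,B1 rp1 wp1
slot 4 (MEM): stall FU — free A2,Mu1,Ld0,B1 rp1 wp1

issued = [0, 1, 2]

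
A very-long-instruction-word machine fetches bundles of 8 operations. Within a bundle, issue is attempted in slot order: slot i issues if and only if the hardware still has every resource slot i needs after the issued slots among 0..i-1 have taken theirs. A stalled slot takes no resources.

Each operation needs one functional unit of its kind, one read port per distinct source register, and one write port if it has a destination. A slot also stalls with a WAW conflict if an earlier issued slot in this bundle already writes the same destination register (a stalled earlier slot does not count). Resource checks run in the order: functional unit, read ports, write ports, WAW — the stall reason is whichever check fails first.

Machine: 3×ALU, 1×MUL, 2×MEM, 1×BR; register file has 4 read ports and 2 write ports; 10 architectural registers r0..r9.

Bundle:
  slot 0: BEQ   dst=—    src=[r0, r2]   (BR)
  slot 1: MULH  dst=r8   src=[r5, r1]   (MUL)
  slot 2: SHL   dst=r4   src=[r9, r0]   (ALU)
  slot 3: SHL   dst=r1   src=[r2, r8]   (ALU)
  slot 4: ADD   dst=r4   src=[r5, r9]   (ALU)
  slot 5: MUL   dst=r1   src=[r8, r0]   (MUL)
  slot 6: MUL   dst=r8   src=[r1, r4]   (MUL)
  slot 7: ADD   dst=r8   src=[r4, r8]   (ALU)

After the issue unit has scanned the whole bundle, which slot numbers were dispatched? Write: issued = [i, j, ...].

issued = [0, 1]

(0) want 1×BR +2rd +0wr — yes → AL3|MU1|ME2|BR0|rd2|wr2
(1) want 1×MUL +2rd +1wr — yes → AL3|MU0|ME2|BR0|rd0|wr1
(2) want 1×ALU +2rd +1wr — RD_PORT → AL3|MU0|ME2|BR0|rd0|wr1
(3) want 1×ALU +2rd +1wr — RD_PORT → AL3|MU0|ME2|BR0|rd0|wr1
(4) want 1×ALU +2rd +1wr — RD_PORT → AL3|MU0|ME2|BR0|rd0|wr1
(5) want 1×MUL +2rd +1wr — FU → AL3|MU0|ME2|BR0|rd0|wr1
(6) want 1×MUL +2rd +1wr — FU → AL3|MU0|ME2|BR0|rd0|wr1
(7) want 1×ALU +2rd +1wr — RD_PORT → AL3|MU0|ME2|BR0|rd0|wr1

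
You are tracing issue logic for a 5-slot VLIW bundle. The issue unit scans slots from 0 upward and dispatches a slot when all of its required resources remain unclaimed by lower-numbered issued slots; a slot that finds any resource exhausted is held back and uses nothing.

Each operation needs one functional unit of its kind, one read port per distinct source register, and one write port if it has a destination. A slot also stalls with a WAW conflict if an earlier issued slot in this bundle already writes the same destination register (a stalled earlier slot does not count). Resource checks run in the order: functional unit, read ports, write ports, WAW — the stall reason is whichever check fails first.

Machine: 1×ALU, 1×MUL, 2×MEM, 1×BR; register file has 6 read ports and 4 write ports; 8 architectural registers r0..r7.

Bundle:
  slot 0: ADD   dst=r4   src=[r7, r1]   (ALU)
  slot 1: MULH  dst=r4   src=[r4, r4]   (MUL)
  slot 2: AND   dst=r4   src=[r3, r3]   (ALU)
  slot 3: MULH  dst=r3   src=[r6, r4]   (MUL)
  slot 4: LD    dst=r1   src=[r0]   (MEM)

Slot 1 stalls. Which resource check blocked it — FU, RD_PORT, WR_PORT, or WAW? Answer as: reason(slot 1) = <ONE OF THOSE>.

(0) want 1×ALU +2rd +1wr — yes → AL0|MU1|ME2|BR1|rd4|wr3
(1) want 1×MUL +1rd +1wr — WAW → AL0|MU1|ME2|BR1|rd4|wr3
(2) want 1×ALU +1rd +1wr — FU → AL0|MU1|ME2|BR1|rd4|wr3
(3) want 1×MUL +2rd +1wr — yes → AL0|MU0|ME2|BR1|rd2|wr2
(4) want 1×MEM +1rd +1wr — yes → AL0|MU0|ME1|BR1|rd1|wr1

reason(slot 1) = WAW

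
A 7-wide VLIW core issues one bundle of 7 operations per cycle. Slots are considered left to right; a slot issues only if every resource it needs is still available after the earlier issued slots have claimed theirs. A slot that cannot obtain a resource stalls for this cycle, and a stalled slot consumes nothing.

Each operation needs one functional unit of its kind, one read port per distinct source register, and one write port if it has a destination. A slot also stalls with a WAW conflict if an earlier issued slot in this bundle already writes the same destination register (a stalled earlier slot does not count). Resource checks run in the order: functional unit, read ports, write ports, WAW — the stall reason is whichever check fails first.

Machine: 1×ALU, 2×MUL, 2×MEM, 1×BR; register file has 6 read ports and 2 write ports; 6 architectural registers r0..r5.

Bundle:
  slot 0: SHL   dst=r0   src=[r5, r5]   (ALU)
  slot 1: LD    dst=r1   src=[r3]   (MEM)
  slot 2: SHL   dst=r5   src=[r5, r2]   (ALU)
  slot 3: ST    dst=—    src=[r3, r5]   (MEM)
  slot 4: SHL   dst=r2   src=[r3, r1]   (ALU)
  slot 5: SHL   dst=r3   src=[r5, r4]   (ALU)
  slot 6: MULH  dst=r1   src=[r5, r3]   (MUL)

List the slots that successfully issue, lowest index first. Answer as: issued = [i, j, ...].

[0] ALU needs rd=1 wr=1: ok; after: ALU=0 MUL=2 MEM=2 BR=1, R=5, W=1
[1] MEM needs rd=1 wr=1: ok; after: ALU=0 MUL=2 MEM=1 BR=1, R=4, W=0
[2] ALU needs rd=2 wr=1: FU; after: ALU=0 MUL=2 MEM=1 BR=1, R=4, W=0
[3] MEM needs rd=2 wr=0: ok; after: ALU=0 MUL=2 MEM=0 BR=1, R=2, W=0
[4] ALU needs rd=2 wr=1: FU; after: ALU=0 MUL=2 MEM=0 BR=1, R=2, W=0
[5] ALU needs rd=2 wr=1: FU; after: ALU=0 MUL=2 MEM=0 BR=1, R=2, W=0
[6] MUL needs rd=2 wr=1: WR_PORT; after: ALU=0 MUL=2 MEM=0 BR=1, R=2, W=0

issued = [0, 1, 3]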